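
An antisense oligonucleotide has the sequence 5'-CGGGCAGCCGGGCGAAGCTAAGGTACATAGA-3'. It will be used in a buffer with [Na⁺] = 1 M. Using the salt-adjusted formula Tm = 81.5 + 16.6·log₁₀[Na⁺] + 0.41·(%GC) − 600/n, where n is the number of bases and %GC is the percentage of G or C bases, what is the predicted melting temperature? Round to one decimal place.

Length n = 31. G=12, C=7, A=9, T=3
G+C = 19, so %GC = 19/31 × 100 = 61.29%
Salt term: 16.6 × (0) = 0
GC term: 0.41 × 61.29 = 25.129; length term: −600/31 = −19.355
Tm = 81.5 + (0) + 25.129 − 19.355 = 87.274 → 87.3°C

87.3°C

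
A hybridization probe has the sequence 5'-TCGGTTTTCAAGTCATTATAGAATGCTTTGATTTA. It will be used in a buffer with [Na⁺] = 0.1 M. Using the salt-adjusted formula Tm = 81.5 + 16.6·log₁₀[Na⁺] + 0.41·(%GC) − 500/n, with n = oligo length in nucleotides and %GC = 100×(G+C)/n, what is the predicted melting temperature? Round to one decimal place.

Length n = 35. Base counts: C=4, G=6, A=9, T=16
G+C = 10, so %GC = 10/35 × 100 = 28.571%
Salt term: 16.6 × (-1) = -16.6
GC term: 0.41 × 28.571 = 11.714; length term: −500/35 = −14.286
Tm = 81.5 + (-16.6) + 11.714 − 14.286 = 62.328 → 62.3°C

62.3°C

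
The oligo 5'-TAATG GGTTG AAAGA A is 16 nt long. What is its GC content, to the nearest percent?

31%

Base counts: A=7, C=0, G=5, T=4
G+C = 5 + 0 = 5 out of 16 bases
%GC = 5/16 × 100 = 31.25% ≈ 31%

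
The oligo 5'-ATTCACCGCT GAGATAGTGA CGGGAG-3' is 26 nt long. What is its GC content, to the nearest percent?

54%

Scanning the sequence gives C=5, G=9, T=5, A=7.
G+C = 9 + 5 = 14 out of 26 bases
%GC = 14/26 × 100 = 53.85% ≈ 54%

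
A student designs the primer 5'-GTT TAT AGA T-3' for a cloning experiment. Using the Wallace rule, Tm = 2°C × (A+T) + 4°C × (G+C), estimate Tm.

C=0, G=2, A=3, T=5
AT pairs contribute 8, GC pairs contribute 2.
Tm = 4·2 + 2·8 = 8 + 16 = 24°C

24°C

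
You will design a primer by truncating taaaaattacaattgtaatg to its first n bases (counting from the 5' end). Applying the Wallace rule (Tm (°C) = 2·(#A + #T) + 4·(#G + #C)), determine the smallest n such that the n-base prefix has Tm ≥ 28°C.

n = 13

First 12 bases: TAAAAATTACAA → Tm = 26°C (< 28°C)
First 13 bases: TAAAAATTACAAT → Tm = 28°C (≥ 28°C)
Each additional base adds 2°C (A/T) or 4°C (G/C), so Tm is non-decreasing in n; n = 13 is the first length to reach 28°C.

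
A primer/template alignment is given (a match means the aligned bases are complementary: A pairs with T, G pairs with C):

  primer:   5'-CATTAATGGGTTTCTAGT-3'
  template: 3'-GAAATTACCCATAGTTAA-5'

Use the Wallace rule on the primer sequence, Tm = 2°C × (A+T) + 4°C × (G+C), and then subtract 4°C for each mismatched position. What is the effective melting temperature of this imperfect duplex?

Primer base counts: A=4, T=8, G=4, C=2 → A+T=12, G+C=6
Perfect-match Tm = 2(12) + 4(6) = 24 + 24 = 48°C
Mismatches (positions where the bases are not complementary): 4 (at positions 2, 12, 15, 17)
Effective Tm = 48 − 4×4 = 48 − 16 = 32°C

32°C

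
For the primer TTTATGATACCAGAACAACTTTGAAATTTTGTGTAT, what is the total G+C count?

9

Base counts: C=4, T=15, A=12, G=5
G+C = 5 + 4 = 9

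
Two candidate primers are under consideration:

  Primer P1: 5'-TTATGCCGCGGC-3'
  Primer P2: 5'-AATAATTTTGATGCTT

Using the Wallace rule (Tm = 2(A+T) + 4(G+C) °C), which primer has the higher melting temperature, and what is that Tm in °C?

Primer P1, 40°C

Primer P1: A+T=4, G+C=8 → Tm = 2(4)+4(8) = 40°C
Primer P2: A+T=13, G+C=3 → Tm = 2(13)+4(3) = 38°C
40°C vs 38°C → primer P1 is higher.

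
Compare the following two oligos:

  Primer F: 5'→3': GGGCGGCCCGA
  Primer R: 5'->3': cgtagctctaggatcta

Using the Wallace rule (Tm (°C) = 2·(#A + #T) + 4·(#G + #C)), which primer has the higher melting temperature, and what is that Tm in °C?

Primer F: A+T=1, G+C=10 → Tm = 2(1)+4(10) = 42°C
Primer R: A+T=9, G+C=8 → Tm = 2(9)+4(8) = 50°C
42°C vs 50°C → primer R is higher.

Primer R, 50°C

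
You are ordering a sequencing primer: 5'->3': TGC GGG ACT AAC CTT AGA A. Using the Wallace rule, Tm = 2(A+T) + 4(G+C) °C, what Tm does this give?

Counting bases: C=4, T=4, G=5, A=6
AT pairs contribute 10, GC pairs contribute 9.
Tm = 4·9 + 2·10 = 36 + 20 = 56°C

56°C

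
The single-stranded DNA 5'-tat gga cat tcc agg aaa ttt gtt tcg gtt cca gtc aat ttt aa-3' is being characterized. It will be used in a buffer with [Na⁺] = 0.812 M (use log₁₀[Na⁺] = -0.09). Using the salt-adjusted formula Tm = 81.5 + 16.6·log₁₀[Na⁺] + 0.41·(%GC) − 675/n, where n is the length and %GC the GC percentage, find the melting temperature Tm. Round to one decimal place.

78.6°C

Length n = 44. A=12, G=8, T=17, C=7
G+C = 15, so %GC = 15/44 × 100 = 34.091%
Salt term: 16.6 × (-0.09) = -1.494
GC term: 0.41 × 34.091 = 13.977; length term: −675/44 = −15.341
Tm = 81.5 + (-1.494) + 13.977 − 15.341 = 78.642 → 78.6°C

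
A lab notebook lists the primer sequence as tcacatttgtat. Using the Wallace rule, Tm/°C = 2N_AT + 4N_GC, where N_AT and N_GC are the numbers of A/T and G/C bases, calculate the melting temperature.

30°C

G=1, T=6, C=2, A=3
AT pairs contribute 9, GC pairs contribute 3.
Tm = 2×9 + 4×3 = 30°C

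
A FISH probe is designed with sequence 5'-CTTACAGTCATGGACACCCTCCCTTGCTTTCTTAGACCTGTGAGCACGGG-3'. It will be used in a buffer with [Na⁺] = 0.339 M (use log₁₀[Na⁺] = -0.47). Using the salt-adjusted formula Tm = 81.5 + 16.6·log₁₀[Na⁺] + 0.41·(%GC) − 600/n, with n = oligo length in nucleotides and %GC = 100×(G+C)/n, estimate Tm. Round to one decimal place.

83.8°C

Length n = 50. Scanning the sequence gives G=11, C=16, T=14, A=9.
G+C = 27, so %GC = 27/50 × 100 = 54%
Salt term: 16.6 × (-0.47) = -7.802
GC term: 0.41 × 54 = 22.14; length term: −600/50 = −12
Tm = 81.5 + (-7.802) + 22.14 − 12 = 83.838 → 83.8°C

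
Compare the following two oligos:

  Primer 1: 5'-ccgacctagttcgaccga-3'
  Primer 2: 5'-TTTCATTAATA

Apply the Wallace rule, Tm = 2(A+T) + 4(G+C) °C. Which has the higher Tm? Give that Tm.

Primer 1: A+T=7, G+C=11 → Tm = 2(7)+4(11) = 58°C
Primer 2: A+T=10, G+C=1 → Tm = 2(10)+4(1) = 24°C
58°C vs 24°C → primer 1 is higher.

Primer 1, 58°C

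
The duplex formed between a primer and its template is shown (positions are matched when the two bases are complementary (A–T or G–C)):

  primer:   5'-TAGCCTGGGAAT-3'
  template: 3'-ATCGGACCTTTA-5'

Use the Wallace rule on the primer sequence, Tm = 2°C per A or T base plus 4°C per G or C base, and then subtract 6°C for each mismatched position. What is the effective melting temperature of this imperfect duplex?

Primer base counts: A=3, T=3, G=4, C=2 → A+T=6, G+C=6
Perfect-match Tm = 2(6) + 4(6) = 12 + 24 = 36°C
Mismatches (positions where the bases are not complementary): 1 (at position 9)
Effective Tm = 36 − 1×6 = 36 − 6 = 30°C

30°C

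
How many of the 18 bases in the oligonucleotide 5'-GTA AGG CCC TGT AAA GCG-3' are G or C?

10

Base counts: A=5, G=6, C=4, T=3
Total G or C: 6 + 4 = 10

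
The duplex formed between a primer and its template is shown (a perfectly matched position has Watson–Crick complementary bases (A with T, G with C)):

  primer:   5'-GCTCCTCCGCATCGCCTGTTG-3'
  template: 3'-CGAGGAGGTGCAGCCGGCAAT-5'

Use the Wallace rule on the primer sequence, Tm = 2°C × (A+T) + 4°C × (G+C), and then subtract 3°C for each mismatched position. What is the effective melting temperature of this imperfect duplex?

Primer base counts: A=1, T=6, G=5, C=9 → A+T=7, G+C=14
Perfect-match Tm = 2(7) + 4(14) = 14 + 56 = 70°C
Mismatches (positions where the bases are not complementary): 5 (at positions 9, 11, 15, 17, 21)
Effective Tm = 70 − 5×3 = 70 − 15 = 55°C

55°C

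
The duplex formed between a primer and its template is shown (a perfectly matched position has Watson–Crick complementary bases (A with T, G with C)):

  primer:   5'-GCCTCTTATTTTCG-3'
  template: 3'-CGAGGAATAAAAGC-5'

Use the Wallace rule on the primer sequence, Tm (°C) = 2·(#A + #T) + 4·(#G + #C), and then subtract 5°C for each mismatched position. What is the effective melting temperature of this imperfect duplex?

Primer base counts: A=1, T=7, G=2, C=4 → A+T=8, G+C=6
Perfect-match Tm = 2(8) + 4(6) = 16 + 24 = 40°C
Mismatches (positions where the bases are not complementary): 2 (at positions 3, 4)
Effective Tm = 40 − 2×5 = 40 − 10 = 30°C

30°C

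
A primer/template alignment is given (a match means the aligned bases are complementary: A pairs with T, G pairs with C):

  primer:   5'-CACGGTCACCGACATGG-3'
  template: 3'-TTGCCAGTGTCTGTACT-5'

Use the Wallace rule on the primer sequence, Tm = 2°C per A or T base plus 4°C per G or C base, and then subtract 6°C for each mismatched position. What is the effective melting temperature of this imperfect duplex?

38°C

Primer base counts: A=4, T=2, G=5, C=6 → A+T=6, G+C=11
Perfect-match Tm = 2(6) + 4(11) = 12 + 44 = 56°C
Mismatches (positions where the bases are not complementary): 3 (at positions 1, 10, 17)
Effective Tm = 56 − 3×6 = 56 − 18 = 38°C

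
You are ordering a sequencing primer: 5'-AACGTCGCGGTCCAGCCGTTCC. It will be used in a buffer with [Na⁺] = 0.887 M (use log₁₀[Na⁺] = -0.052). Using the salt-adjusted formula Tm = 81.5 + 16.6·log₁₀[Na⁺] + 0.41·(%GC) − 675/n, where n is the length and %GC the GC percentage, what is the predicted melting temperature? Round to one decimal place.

Length n = 22. Base counts: T=4, C=9, G=6, A=3
G+C = 15, so %GC = 15/22 × 100 = 68.182%
Salt term: 16.6 × (-0.052) = -0.863
GC term: 0.41 × 68.182 = 27.955; length term: −675/22 = −30.682
Tm = 81.5 + (-0.863) + 27.955 − 30.682 = 77.91 → 77.9°C

77.9°C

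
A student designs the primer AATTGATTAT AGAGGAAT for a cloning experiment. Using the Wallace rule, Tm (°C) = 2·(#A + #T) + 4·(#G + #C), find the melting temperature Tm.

Counting bases: T=6, A=8, G=4, C=0
AT pairs contribute 14, GC pairs contribute 4.
Tm = 4·4 + 2·14 = 16 + 28 = 44°C

44°C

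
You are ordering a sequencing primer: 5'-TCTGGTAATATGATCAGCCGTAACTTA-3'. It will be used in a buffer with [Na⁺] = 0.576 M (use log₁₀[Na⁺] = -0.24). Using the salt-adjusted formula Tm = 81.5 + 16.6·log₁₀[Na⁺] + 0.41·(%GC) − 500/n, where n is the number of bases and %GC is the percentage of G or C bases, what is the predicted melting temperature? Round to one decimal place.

Length n = 27. C=5, T=9, A=8, G=5
G+C = 10, so %GC = 10/27 × 100 = 37.037%
Salt term: 16.6 × (-0.24) = -3.984
GC term: 0.41 × 37.037 = 15.185; length term: −500/27 = −18.519
Tm = 81.5 + (-3.984) + 15.185 − 18.519 = 74.182 → 74.2°C

74.2°C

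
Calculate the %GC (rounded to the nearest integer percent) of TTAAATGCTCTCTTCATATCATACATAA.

Base counts: C=6, G=1, T=11, A=10
G+C = 1 + 6 = 7 out of 28 bases
%GC = 7/28 × 100 = 25% ≈ 25%

25%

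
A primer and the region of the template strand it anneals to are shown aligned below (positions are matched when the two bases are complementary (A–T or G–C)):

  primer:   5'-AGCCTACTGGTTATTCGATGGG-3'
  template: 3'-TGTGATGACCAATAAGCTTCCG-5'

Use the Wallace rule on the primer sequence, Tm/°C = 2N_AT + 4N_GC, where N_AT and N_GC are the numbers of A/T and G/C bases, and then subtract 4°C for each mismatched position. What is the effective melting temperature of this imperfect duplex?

Primer base counts: A=4, T=7, G=7, C=4 → A+T=11, G+C=11
Perfect-match Tm = 2(11) + 4(11) = 22 + 44 = 66°C
Mismatches (positions where the bases are not complementary): 4 (at positions 2, 3, 19, 22)
Effective Tm = 66 − 4×4 = 66 − 16 = 50°C

50°C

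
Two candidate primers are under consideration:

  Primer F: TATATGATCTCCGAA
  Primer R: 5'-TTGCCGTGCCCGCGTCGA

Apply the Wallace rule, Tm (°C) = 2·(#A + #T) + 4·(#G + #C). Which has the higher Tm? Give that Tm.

Primer F: A+T=10, G+C=5 → Tm = 2(10)+4(5) = 40°C
Primer R: A+T=5, G+C=13 → Tm = 2(5)+4(13) = 62°C
40°C vs 62°C → primer R is higher.

Primer R, 62°C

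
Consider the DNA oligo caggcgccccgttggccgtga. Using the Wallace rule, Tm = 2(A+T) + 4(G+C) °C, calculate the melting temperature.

Base counts: T=3, C=8, G=8, A=2
A+T = 5, G+C = 16
Tm = 2(5) + 4(16) = 10 + 64 = 74°C

74°C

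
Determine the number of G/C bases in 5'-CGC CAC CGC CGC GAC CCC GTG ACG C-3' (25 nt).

21

Counting bases: A=3, T=1, G=7, C=14
G+C = 7 + 14 = 21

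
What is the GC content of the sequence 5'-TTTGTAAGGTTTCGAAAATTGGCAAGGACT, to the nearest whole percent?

Scanning the sequence gives G=8, A=9, C=3, T=10.
G+C = 8 + 3 = 11 out of 30 bases
%GC = 11/30 × 100 = 36.67% ≈ 37%

37%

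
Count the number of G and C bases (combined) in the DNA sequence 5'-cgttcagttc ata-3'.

5

Counting bases: G=2, C=3, T=5, A=3
Total G or C: 2 + 3 = 5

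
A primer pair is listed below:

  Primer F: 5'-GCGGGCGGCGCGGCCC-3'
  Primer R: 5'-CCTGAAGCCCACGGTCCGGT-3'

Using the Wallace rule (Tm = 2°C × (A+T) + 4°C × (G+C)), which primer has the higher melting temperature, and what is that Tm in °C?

Primer R, 68°C

Primer F: A+T=0, G+C=16 → Tm = 2(0)+4(16) = 64°C
Primer R: A+T=6, G+C=14 → Tm = 2(6)+4(14) = 68°C
64°C vs 68°C → primer R is higher.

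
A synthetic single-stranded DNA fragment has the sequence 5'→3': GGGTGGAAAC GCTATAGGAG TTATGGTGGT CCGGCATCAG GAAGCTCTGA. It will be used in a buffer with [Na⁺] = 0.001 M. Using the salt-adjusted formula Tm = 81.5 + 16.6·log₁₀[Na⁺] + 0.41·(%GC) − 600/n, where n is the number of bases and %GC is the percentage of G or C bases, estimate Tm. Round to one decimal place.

41.8°C

Length n = 50. G=19, C=8, A=12, T=11
G+C = 27, so %GC = 27/50 × 100 = 54%
Salt term: 16.6 × (-3) = -49.8
GC term: 0.41 × 54 = 22.14; length term: −600/50 = −12
Tm = 81.5 + (-49.8) + 22.14 − 12 = 41.84 → 41.8°C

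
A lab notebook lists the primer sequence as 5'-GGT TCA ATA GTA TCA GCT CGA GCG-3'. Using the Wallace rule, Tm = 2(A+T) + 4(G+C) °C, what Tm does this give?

72°C

Scanning the sequence gives C=5, T=6, A=6, G=7.
A+T = 12, G+C = 12
Tm = 2(12) + 4(12) = 24 + 48 = 72°C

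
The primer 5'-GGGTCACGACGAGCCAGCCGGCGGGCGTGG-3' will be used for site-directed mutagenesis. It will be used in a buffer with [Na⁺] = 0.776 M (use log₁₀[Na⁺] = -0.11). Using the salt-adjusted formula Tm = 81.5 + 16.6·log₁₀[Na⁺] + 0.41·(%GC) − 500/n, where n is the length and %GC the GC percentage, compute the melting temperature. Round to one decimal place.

95.8°C

Length n = 30. Counting bases: G=15, C=9, T=2, A=4
G+C = 24, so %GC = 24/30 × 100 = 80%
Salt term: 16.6 × (-0.11) = -1.826
GC term: 0.41 × 80 = 32.8; length term: −500/30 = −16.667
Tm = 81.5 + (-1.826) + 32.8 − 16.667 = 95.807 → 95.8°C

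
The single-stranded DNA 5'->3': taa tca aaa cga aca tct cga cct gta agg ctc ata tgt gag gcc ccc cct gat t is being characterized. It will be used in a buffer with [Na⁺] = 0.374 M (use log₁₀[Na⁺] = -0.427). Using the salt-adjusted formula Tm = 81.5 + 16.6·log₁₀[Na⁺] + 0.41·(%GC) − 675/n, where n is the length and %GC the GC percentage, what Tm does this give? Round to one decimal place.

Length n = 55. Base counts: G=10, C=16, T=13, A=16
G+C = 26, so %GC = 26/55 × 100 = 47.273%
Salt term: 16.6 × (-0.427) = -7.088
GC term: 0.41 × 47.273 = 19.382; length term: −675/55 = −12.273
Tm = 81.5 + (-7.088) + 19.382 − 12.273 = 81.521 → 81.5°C

81.5°C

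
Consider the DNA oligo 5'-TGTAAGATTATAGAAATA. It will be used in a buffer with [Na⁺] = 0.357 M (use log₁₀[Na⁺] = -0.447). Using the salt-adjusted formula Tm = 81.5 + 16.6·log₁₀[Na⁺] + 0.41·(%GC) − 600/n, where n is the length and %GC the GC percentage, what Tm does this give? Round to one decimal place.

Length n = 18. Base counts: G=3, C=0, T=6, A=9
G+C = 3, so %GC = 3/18 × 100 = 16.667%
Salt term: 16.6 × (-0.447) = -7.42
GC term: 0.41 × 16.667 = 6.833; length term: −600/18 = −33.333
Tm = 81.5 + (-7.42) + 6.833 − 33.333 = 47.58 → 47.6°C

47.6°C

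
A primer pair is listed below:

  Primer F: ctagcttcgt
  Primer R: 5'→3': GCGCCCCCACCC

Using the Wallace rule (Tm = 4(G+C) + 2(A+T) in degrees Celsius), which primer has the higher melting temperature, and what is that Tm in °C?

Primer R, 46°C

Primer F: A+T=5, G+C=5 → Tm = 2(5)+4(5) = 30°C
Primer R: A+T=1, G+C=11 → Tm = 2(1)+4(11) = 46°C
30°C vs 46°C → primer R is higher.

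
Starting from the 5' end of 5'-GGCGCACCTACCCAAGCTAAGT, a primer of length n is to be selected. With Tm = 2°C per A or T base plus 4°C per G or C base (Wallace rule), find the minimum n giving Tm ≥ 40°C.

n = 12

First 11 bases: GGCGCACCTAC → Tm = 38°C (< 40°C)
First 12 bases: GGCGCACCTACC → Tm = 42°C (≥ 40°C)
Each additional base adds 2°C (A/T) or 4°C (G/C), so Tm is non-decreasing in n; n = 12 is the first length to reach 40°C.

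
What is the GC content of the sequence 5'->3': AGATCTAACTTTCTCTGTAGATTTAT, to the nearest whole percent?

27%

G=3, C=4, A=7, T=12
G+C = 3 + 4 = 7 out of 26 bases
%GC = 7/26 × 100 = 26.92% ≈ 27%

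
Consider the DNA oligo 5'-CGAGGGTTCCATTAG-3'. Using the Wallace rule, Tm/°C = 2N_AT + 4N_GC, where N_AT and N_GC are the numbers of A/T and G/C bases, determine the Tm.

Counting bases: A=3, C=3, T=4, G=5
A+T = 7, G+C = 8
Tm = 2(7) + 4(8) = 14 + 32 = 46°C

46°C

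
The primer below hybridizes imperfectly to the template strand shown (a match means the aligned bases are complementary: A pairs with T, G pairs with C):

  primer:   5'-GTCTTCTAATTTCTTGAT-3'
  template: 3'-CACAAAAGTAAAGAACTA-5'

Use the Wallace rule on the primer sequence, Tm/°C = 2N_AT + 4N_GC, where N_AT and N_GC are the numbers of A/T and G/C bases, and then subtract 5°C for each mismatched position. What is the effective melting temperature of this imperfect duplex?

31°C

Primer base counts: A=3, T=10, G=2, C=3 → A+T=13, G+C=5
Perfect-match Tm = 2(13) + 4(5) = 26 + 20 = 46°C
Mismatches (positions where the bases are not complementary): 3 (at positions 3, 6, 8)
Effective Tm = 46 − 3×5 = 46 − 15 = 31°C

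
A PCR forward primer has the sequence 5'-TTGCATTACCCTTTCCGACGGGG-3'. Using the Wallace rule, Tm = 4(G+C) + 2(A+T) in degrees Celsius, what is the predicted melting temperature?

Scanning the sequence gives T=7, G=6, A=3, C=7.
AT pairs contribute 10, GC pairs contribute 13.
Tm = 2(10) + 4(13) = 20 + 52 = 72°C

72°C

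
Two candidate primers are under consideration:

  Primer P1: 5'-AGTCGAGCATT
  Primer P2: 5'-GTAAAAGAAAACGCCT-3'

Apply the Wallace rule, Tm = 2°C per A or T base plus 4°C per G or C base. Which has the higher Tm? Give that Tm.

Primer P2, 44°C

Primer P1: A+T=6, G+C=5 → Tm = 2(6)+4(5) = 32°C
Primer P2: A+T=10, G+C=6 → Tm = 2(10)+4(6) = 44°C
32°C vs 44°C → primer P2 is higher.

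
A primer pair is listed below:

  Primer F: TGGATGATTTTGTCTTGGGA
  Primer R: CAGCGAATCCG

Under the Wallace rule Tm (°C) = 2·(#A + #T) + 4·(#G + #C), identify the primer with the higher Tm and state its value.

Primer F, 56°C

Primer F: A+T=12, G+C=8 → Tm = 2(12)+4(8) = 56°C
Primer R: A+T=4, G+C=7 → Tm = 2(4)+4(7) = 36°C
56°C vs 36°C → primer F is higher.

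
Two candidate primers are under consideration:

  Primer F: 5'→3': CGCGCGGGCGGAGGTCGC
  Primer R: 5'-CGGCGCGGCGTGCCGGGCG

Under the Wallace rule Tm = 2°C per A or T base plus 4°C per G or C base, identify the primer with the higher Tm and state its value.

Primer F: A+T=2, G+C=16 → Tm = 2(2)+4(16) = 68°C
Primer R: A+T=1, G+C=18 → Tm = 2(1)+4(18) = 74°C
68°C vs 74°C → primer R is higher.

Primer R, 74°C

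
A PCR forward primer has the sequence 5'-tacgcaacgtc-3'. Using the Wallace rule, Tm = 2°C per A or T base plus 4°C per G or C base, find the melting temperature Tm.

34°C

Scanning the sequence gives T=2, A=3, C=4, G=2.
So N_AT = 5 and N_GC = 6.
Tm = 2×5 + 4×6 = 34°C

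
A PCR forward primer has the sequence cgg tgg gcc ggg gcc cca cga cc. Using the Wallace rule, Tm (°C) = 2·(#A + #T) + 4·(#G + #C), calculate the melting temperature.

Counting bases: C=10, T=1, G=10, A=2
So N_AT = 3 and N_GC = 20.
Tm = 2(3) + 4(20) = 6 + 80 = 86°C

86°C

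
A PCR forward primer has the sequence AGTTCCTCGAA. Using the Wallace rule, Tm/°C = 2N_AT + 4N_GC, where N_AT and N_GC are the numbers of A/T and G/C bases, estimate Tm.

Counting bases: A=3, T=3, C=3, G=2
AT pairs contribute 6, GC pairs contribute 5.
Tm = 4·5 + 2·6 = 20 + 12 = 32°C

32°C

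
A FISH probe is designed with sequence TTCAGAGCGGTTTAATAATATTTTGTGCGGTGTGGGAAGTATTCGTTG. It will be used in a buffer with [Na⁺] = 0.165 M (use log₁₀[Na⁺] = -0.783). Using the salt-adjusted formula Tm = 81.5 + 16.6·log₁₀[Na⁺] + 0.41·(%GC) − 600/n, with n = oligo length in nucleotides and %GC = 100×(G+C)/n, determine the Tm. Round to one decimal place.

72.2°C

Length n = 48. Counting bases: C=4, T=19, A=10, G=15
G+C = 19, so %GC = 19/48 × 100 = 39.583%
Salt term: 16.6 × (-0.783) = -12.998
GC term: 0.41 × 39.583 = 16.229; length term: −600/48 = −12.5
Tm = 81.5 + (-12.998) + 16.229 − 12.5 = 72.231 → 72.2°C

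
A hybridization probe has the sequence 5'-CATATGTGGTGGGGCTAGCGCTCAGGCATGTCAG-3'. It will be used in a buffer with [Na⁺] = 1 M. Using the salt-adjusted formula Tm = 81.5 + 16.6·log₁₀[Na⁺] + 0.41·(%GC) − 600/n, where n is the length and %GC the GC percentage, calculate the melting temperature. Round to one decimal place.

88.0°C

Length n = 34. Counting bases: C=7, G=13, A=6, T=8
G+C = 20, so %GC = 20/34 × 100 = 58.824%
Salt term: 16.6 × (0) = 0
GC term: 0.41 × 58.824 = 24.118; length term: −600/34 = −17.647
Tm = 81.5 + (0) + 24.118 − 17.647 = 87.971 → 88.0°C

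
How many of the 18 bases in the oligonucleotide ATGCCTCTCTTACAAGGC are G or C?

9

Base counts: A=4, G=3, T=5, C=6
G+C = 3 + 6 = 9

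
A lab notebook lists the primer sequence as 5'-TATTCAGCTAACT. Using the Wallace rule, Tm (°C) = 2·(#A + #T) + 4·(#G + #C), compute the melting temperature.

34°C

T=5, A=4, C=3, G=1
A+T = 9, G+C = 4
Tm = 2×9 + 4×4 = 34°C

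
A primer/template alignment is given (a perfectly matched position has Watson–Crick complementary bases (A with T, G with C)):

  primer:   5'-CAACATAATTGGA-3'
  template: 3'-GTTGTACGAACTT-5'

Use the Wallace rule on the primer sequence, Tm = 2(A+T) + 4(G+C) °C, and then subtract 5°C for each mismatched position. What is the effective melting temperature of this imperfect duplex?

19°C

Primer base counts: A=6, T=3, G=2, C=2 → A+T=9, G+C=4
Perfect-match Tm = 2(9) + 4(4) = 18 + 16 = 34°C
Mismatches (positions where the bases are not complementary): 3 (at positions 7, 8, 12)
Effective Tm = 34 − 3×5 = 34 − 15 = 19°C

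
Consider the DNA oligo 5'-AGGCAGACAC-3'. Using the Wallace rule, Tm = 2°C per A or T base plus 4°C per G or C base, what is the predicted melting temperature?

32°C

Scanning the sequence gives A=4, G=3, T=0, C=3.
A+T = 4, G+C = 6
Tm = 2(4) + 4(6) = 8 + 24 = 32°C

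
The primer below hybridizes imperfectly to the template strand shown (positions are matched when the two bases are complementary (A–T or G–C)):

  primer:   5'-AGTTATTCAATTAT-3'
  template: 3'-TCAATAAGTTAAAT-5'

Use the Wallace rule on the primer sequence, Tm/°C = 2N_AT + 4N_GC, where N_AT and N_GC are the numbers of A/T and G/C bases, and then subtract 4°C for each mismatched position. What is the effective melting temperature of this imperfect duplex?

24°C

Primer base counts: A=5, T=7, G=1, C=1 → A+T=12, G+C=2
Perfect-match Tm = 2(12) + 4(2) = 24 + 8 = 32°C
Mismatches (positions where the bases are not complementary): 2 (at positions 13, 14)
Effective Tm = 32 − 2×4 = 32 − 8 = 24°C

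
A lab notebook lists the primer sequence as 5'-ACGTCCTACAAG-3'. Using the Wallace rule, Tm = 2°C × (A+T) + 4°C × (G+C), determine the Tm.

36°C

Base counts: C=4, T=2, G=2, A=4
AT pairs contribute 6, GC pairs contribute 6.
Tm = 4·6 + 2·6 = 24 + 12 = 36°C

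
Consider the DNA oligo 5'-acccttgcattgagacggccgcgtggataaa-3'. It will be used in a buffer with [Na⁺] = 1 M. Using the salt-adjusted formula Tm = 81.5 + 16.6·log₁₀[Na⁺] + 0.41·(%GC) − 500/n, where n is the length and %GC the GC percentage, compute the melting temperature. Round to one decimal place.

87.9°C

Length n = 31. A=8, T=6, C=8, G=9
G+C = 17, so %GC = 17/31 × 100 = 54.839%
Salt term: 16.6 × (0) = 0
GC term: 0.41 × 54.839 = 22.484; length term: −500/31 = −16.129
Tm = 81.5 + (0) + 22.484 − 16.129 = 87.855 → 87.9°C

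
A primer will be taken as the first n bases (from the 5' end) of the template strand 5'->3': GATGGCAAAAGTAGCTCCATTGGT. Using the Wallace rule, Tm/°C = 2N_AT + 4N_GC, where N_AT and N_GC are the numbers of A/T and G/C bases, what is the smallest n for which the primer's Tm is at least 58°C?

n = 20

First 19 bases: GATGGCAAAAGTAGCTCCA → Tm = 56°C (< 58°C)
First 20 bases: GATGGCAAAAGTAGCTCCAT → Tm = 58°C (≥ 58°C)
Each additional base adds 2°C (A/T) or 4°C (G/C), so Tm is non-decreasing in n; n = 20 is the first length to reach 58°C.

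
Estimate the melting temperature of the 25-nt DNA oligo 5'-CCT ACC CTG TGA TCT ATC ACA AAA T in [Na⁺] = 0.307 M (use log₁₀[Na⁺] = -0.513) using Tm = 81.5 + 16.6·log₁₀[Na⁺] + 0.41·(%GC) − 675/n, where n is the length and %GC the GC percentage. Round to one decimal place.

Length n = 25. Counting bases: C=8, T=7, G=2, A=8
G+C = 10, so %GC = 10/25 × 100 = 40%
Salt term: 16.6 × (-0.513) = -8.516
GC term: 0.41 × 40 = 16.4; length term: −675/25 = −27
Tm = 81.5 + (-8.516) + 16.4 − 27 = 62.384 → 62.4°C

62.4°C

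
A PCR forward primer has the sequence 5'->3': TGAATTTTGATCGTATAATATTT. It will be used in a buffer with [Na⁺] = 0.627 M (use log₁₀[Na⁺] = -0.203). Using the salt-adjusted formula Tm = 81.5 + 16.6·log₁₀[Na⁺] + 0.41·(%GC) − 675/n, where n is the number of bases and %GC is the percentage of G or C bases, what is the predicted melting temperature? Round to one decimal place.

55.9°C

Length n = 23. Base counts: G=3, A=7, T=12, C=1
G+C = 4, so %GC = 4/23 × 100 = 17.391%
Salt term: 16.6 × (-0.203) = -3.37
GC term: 0.41 × 17.391 = 7.13; length term: −675/23 = −29.348
Tm = 81.5 + (-3.37) + 7.13 − 29.348 = 55.912 → 55.9°C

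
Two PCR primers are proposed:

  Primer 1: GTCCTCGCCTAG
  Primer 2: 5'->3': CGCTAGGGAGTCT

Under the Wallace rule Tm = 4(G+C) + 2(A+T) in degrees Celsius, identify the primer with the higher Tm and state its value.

Primer 1: A+T=4, G+C=8 → Tm = 2(4)+4(8) = 40°C
Primer 2: A+T=5, G+C=8 → Tm = 2(5)+4(8) = 42°C
40°C vs 42°C → primer 2 is higher.

Primer 2, 42°C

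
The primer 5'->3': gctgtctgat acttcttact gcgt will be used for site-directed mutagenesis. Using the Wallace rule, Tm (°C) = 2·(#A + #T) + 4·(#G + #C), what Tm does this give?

C=6, T=10, A=3, G=5
A+T = 13, G+C = 11
Tm = 2×13 + 4×11 = 70°C

70°C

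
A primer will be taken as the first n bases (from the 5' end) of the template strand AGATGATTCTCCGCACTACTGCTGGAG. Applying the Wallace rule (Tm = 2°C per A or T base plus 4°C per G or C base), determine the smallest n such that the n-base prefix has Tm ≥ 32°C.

First 11 bases: AGATGATTCTC → Tm = 30°C (< 32°C)
First 12 bases: AGATGATTCTCC → Tm = 34°C (≥ 32°C)
Since every base adds ≥2°C, Tm only increases with n, so the threshold is first crossed at n = 12.

n = 12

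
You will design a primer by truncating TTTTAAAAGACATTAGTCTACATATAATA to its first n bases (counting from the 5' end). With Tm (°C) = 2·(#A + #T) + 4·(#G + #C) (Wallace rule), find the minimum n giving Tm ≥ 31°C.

First 13 bases: TTTTAAAAGACAT → Tm = 30°C (< 31°C)
First 14 bases: TTTTAAAAGACATT → Tm = 32°C (≥ 31°C)
Each additional base adds 2°C (A/T) or 4°C (G/C), so Tm is non-decreasing in n; n = 14 is the first length to reach 31°C.

n = 14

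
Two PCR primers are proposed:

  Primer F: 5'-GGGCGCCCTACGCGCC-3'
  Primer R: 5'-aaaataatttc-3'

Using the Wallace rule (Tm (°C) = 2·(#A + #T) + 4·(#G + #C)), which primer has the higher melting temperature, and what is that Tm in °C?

Primer F: A+T=2, G+C=14 → Tm = 2(2)+4(14) = 60°C
Primer R: A+T=10, G+C=1 → Tm = 2(10)+4(1) = 24°C
60°C vs 24°C → primer F is higher.

Primer F, 60°C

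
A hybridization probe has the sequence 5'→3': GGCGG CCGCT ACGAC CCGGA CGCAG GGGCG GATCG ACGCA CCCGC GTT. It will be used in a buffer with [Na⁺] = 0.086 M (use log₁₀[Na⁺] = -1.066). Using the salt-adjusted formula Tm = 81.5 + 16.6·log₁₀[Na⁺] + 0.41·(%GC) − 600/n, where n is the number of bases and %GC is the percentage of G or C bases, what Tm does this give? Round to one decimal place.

82.9°C

Length n = 48. Base counts: C=18, T=4, G=19, A=7
G+C = 37, so %GC = 37/48 × 100 = 77.083%
Salt term: 16.6 × (-1.066) = -17.696
GC term: 0.41 × 77.083 = 31.604; length term: −600/48 = −12.5
Tm = 81.5 + (-17.696) + 31.604 − 12.5 = 82.908 → 82.9°C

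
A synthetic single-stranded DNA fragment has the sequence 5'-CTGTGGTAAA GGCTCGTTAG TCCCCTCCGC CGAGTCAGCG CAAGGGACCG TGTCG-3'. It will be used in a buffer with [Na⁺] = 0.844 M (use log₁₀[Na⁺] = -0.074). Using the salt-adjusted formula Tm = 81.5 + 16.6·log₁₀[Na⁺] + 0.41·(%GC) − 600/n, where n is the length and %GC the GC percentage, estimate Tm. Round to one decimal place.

95.5°C

Length n = 55. A=9, C=17, T=11, G=18
G+C = 35, so %GC = 35/55 × 100 = 63.636%
Salt term: 16.6 × (-0.074) = -1.228
GC term: 0.41 × 63.636 = 26.091; length term: −600/55 = −10.909
Tm = 81.5 + (-1.228) + 26.091 − 10.909 = 95.454 → 95.5°C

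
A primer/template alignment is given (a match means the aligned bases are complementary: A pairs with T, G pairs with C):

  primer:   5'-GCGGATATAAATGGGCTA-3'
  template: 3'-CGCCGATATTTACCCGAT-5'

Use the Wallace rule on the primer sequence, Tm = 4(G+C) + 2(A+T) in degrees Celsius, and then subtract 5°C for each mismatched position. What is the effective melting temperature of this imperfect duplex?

Primer base counts: A=6, T=4, G=6, C=2 → A+T=10, G+C=8
Perfect-match Tm = 2(10) + 4(8) = 20 + 32 = 52°C
Mismatches (positions where the bases are not complementary): 1 (at position 5)
Effective Tm = 52 − 1×5 = 52 − 5 = 47°C

47°C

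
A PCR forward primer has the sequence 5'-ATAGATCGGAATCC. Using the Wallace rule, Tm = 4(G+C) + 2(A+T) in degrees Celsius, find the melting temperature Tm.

Counting bases: C=3, G=3, A=5, T=3
So N_AT = 8 and N_GC = 6.
Tm = 2×8 + 4×6 = 40°C

40°C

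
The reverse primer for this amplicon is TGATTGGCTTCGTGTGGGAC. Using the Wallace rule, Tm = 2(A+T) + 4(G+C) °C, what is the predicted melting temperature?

Counting bases: T=7, C=3, A=2, G=8
So N_AT = 9 and N_GC = 11.
Tm = 4·11 + 2·9 = 44 + 18 = 62°C

62°C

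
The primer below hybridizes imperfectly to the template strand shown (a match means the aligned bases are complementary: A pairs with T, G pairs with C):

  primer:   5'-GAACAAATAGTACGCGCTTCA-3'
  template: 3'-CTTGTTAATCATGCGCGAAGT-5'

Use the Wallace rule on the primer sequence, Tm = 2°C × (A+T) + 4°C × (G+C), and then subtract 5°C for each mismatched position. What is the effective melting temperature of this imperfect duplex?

55°C

Primer base counts: A=8, T=4, G=4, C=5 → A+T=12, G+C=9
Perfect-match Tm = 2(12) + 4(9) = 24 + 36 = 60°C
Mismatches (positions where the bases are not complementary): 1 (at position 7)
Effective Tm = 60 − 1×5 = 60 − 5 = 55°C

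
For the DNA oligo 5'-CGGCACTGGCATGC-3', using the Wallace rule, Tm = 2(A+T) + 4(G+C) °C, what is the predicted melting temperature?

48°C

Base counts: A=2, T=2, G=5, C=5
AT pairs contribute 4, GC pairs contribute 10.
Tm = 2×4 + 4×10 = 48°C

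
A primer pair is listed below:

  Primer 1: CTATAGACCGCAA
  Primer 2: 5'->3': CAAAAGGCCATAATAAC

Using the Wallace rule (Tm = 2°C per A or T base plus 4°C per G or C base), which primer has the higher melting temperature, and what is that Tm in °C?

Primer 1: A+T=7, G+C=6 → Tm = 2(7)+4(6) = 38°C
Primer 2: A+T=11, G+C=6 → Tm = 2(11)+4(6) = 46°C
38°C vs 46°C → primer 2 is higher.

Primer 2, 46°C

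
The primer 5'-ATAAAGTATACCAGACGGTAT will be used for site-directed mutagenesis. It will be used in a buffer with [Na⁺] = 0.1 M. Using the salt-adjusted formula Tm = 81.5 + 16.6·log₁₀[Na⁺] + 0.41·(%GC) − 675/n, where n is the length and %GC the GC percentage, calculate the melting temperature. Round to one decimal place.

Length n = 21. Base counts: T=5, A=9, C=3, G=4
G+C = 7, so %GC = 7/21 × 100 = 33.333%
Salt term: 16.6 × (-1) = -16.6
GC term: 0.41 × 33.333 = 13.667; length term: −675/21 = −32.143
Tm = 81.5 + (-16.6) + 13.667 − 32.143 = 46.424 → 46.4°C

46.4°C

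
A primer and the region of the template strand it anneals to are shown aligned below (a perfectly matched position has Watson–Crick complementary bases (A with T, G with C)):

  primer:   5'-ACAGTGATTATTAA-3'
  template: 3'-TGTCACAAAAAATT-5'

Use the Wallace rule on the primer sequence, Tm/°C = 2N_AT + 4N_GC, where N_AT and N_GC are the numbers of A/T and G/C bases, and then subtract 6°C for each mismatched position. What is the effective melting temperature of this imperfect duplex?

Primer base counts: A=6, T=5, G=2, C=1 → A+T=11, G+C=3
Perfect-match Tm = 2(11) + 4(3) = 22 + 12 = 34°C
Mismatches (positions where the bases are not complementary): 2 (at positions 7, 10)
Effective Tm = 34 − 2×6 = 34 − 12 = 22°C

22°C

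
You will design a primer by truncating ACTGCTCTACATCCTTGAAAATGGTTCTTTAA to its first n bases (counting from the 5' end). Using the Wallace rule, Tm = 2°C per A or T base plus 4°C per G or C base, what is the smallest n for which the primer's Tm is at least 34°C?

n = 12

First 11 bases: ACTGCTCTACA → Tm = 32°C (< 34°C)
First 12 bases: ACTGCTCTACAT → Tm = 34°C (≥ 34°C)
Each additional base adds 2°C (A/T) or 4°C (G/C), so Tm is non-decreasing in n; n = 12 is the first length to reach 34°C.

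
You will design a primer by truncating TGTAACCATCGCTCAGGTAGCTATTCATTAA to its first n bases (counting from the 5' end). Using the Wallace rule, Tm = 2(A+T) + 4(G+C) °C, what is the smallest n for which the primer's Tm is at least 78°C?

n = 27

First 26 bases: TGTAACCATCGCTCAGGTAGCTATTC → Tm = 76°C (< 78°C)
First 27 bases: TGTAACCATCGCTCAGGTAGCTATTCA → Tm = 78°C (≥ 78°C)
Each additional base adds 2°C (A/T) or 4°C (G/C), so Tm is non-decreasing in n; n = 27 is the first length to reach 78°C.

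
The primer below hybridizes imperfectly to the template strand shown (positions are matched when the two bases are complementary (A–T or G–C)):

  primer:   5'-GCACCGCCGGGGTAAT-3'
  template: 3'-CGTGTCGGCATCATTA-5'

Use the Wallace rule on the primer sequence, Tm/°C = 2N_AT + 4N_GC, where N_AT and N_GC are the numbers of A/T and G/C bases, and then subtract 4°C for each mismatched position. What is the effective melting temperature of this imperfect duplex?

Primer base counts: A=3, T=2, G=6, C=5 → A+T=5, G+C=11
Perfect-match Tm = 2(5) + 4(11) = 10 + 44 = 54°C
Mismatches (positions where the bases are not complementary): 3 (at positions 5, 10, 11)
Effective Tm = 54 − 3×4 = 54 − 12 = 42°C

42°C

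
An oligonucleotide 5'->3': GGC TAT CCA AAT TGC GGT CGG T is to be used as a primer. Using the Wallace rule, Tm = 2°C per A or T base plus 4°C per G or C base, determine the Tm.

68°C

Scanning the sequence gives C=5, A=4, T=6, G=7.
AT pairs contribute 10, GC pairs contribute 12.
Tm = 2×10 + 4×12 = 68°C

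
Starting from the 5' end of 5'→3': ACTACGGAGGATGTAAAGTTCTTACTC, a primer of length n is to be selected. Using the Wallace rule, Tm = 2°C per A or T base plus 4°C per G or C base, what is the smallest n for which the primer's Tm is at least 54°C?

First 18 bases: ACTACGGAGGATGTAAAG → Tm = 52°C (< 54°C)
First 19 bases: ACTACGGAGGATGTAAAGT → Tm = 54°C (≥ 54°C)
Since every base adds ≥2°C, Tm only increases with n, so the threshold is first crossed at n = 19.

n = 19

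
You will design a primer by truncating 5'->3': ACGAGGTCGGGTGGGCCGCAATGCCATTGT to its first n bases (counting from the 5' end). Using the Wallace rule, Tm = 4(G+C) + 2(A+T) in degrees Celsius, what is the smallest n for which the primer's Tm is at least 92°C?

n = 28

First 27 bases: ACGAGGTCGGGTGGGCCGCAATGCCAT → Tm = 90°C (< 92°C)
First 28 bases: ACGAGGTCGGGTGGGCCGCAATGCCATT → Tm = 92°C (≥ 92°C)
Each additional base adds 2°C (A/T) or 4°C (G/C), so Tm is non-decreasing in n; n = 28 is the first length to reach 92°C.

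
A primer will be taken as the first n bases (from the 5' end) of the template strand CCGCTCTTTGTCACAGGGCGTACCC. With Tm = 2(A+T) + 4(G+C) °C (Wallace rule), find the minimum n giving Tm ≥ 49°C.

First 15 bases: CCGCTCTTTGTCACA → Tm = 46°C (< 49°C)
First 16 bases: CCGCTCTTTGTCACAG → Tm = 50°C (≥ 49°C)
Each additional base adds 2°C (A/T) or 4°C (G/C), so Tm is non-decreasing in n; n = 16 is the first length to reach 49°C.

n = 16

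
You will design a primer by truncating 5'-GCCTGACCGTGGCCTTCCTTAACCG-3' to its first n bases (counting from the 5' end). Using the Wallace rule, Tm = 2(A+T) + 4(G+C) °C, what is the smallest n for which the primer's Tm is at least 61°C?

n = 18

First 17 bases: GCCTGACCGTGGCCTTC → Tm = 58°C (< 61°C)
First 18 bases: GCCTGACCGTGGCCTTCC → Tm = 62°C (≥ 61°C)
Since every base adds ≥2°C, Tm only increases with n, so the threshold is first crossed at n = 18.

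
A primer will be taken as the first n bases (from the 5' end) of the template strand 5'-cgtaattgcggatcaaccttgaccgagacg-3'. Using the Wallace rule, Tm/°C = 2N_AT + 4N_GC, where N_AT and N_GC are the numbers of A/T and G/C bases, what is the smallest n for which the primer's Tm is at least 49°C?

n = 17

First 16 bases: CGTAATTGCGGATCAA → Tm = 46°C (< 49°C)
First 17 bases: CGTAATTGCGGATCAAC → Tm = 50°C (≥ 49°C)
Since every base adds ≥2°C, Tm only increases with n, so the threshold is first crossed at n = 17.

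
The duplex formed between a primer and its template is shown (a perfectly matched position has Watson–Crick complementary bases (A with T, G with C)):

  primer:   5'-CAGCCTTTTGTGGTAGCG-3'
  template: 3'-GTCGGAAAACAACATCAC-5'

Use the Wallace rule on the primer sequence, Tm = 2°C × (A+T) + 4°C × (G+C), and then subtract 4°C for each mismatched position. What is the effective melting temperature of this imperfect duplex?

48°C

Primer base counts: A=2, T=6, G=6, C=4 → A+T=8, G+C=10
Perfect-match Tm = 2(8) + 4(10) = 16 + 40 = 56°C
Mismatches (positions where the bases are not complementary): 2 (at positions 12, 17)
Effective Tm = 56 − 2×4 = 56 − 8 = 48°C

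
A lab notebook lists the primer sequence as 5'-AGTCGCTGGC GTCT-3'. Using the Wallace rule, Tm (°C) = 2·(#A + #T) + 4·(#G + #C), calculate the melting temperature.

Counting bases: G=5, A=1, T=4, C=4
A+T = 5, G+C = 9
Tm = 2(5) + 4(9) = 10 + 36 = 46°C

46°C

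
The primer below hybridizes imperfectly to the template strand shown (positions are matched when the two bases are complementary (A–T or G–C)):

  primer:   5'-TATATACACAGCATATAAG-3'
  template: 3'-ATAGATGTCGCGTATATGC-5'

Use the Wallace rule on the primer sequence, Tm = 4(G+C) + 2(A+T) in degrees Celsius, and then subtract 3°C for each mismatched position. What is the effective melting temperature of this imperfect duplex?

Primer base counts: A=9, T=5, G=2, C=3 → A+T=14, G+C=5
Perfect-match Tm = 2(14) + 4(5) = 28 + 20 = 48°C
Mismatches (positions where the bases are not complementary): 4 (at positions 4, 9, 10, 18)
Effective Tm = 48 − 4×3 = 48 − 12 = 36°C

36°C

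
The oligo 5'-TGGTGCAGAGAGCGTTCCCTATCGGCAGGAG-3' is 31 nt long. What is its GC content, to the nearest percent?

Scanning the sequence gives G=12, C=7, T=6, A=6.
G+C = 12 + 7 = 19 out of 31 bases
%GC = 19/31 × 100 = 61.29% ≈ 61%

61%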